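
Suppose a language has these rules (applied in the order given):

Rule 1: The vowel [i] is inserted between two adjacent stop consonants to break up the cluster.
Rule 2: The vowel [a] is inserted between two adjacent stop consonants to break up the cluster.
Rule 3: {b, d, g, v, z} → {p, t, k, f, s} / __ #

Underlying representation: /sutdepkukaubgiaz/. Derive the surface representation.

sutidepikukaubigias

Rule 1 (stop-cluster i-epenthesis): /t/ and /d/ form a stop–stop cluster, so [i] is inserted between them. /p/ and /k/ form a stop–stop cluster, so [i] is inserted between them. /b/ and /g/ form a stop–stop cluster, so [i] is inserted between them. /sutdepkukaubgiaz/ → sutidepikukaubigiaz.
Rule 2 (stop-cluster a-epenthesis): no segment meets the environment; /sutidepikukaubigiaz/ is unchanged.
Rule 3 (final devoicing): /z/ is a voiced obstruent in word-final position, so it devoices to [s]. /sutidepikukaubigiaz/ → sutidepikukaubigias.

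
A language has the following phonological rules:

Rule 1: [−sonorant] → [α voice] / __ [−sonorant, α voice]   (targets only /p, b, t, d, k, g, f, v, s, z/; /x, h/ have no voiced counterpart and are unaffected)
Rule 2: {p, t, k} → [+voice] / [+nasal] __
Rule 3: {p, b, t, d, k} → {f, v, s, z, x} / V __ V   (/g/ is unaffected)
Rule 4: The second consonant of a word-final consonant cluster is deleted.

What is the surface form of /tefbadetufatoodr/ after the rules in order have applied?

Rule 1 (regressive voicing assimilation): /f/ precedes the voiced obstruent /b/, so it voices to [v] by assimilation. /tefbadetufatoodr/ → tevbadetufatoodr.
Rule 2 (post-nasal voicing): no segment meets the environment; /tevbadetufatoodr/ is unchanged.
Rule 3 (intervocalic spirantization): /d/ is a stop between vowels /a/ and /e/, so it spirantizes to the fricative [z]. /t/ is a stop between vowels /e/ and /u/, so it spirantizes to the fricative [s]. /t/ is a stop between vowels /a/ and /o/, so it spirantizes to the fricative [s]. /tevbadetufatoodr/ → tevbazesufasoodr.
Rule 4 (final cluster simplification): /r/ is the second consonant of a word-final cluster /dr/, so it deletes. /tevbazesufasoodr/ → tevbazesufasood.

tevbazesufasood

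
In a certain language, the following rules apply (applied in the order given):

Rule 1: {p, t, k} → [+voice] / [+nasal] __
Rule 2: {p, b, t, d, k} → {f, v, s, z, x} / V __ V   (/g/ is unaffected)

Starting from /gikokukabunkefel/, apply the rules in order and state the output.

gixoxuxavungefel

Rule 1 (post-nasal voicing): /k/ is a voiceless stop immediately after the nasal /n/, so it voices to [g]. /gikokukabunkefel/ → gikokukabungefel.
Rule 2 (intervocalic spirantization): /k/ is a stop between vowels /i/ and /o/, so it spirantizes to the fricative [x]. /k/ is a stop between vowels /o/ and /u/, so it spirantizes to the fricative [x]. /k/ is a stop between vowels /u/ and /a/, so it spirantizes to the fricative [x]. /b/ is a stop between vowels /a/ and /u/, so it spirantizes to the fricative [v]. /gikokukabungefel/ → gixoxuxavungefel.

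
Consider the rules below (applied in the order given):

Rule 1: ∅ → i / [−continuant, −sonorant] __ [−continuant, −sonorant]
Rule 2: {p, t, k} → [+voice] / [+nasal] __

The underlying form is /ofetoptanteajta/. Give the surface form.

ofetopitandeajta

Rule 1 (stop-cluster i-epenthesis): /p/ and /t/ form a stop–stop cluster, so [i] is inserted between them. /ofetoptanteajta/ → ofetopitanteajta.
Rule 2 (post-nasal voicing): /t/ is a voiceless stop immediately after the nasal /n/, so it voices to [d]. /ofetopitanteajta/ → ofetopitandeajta.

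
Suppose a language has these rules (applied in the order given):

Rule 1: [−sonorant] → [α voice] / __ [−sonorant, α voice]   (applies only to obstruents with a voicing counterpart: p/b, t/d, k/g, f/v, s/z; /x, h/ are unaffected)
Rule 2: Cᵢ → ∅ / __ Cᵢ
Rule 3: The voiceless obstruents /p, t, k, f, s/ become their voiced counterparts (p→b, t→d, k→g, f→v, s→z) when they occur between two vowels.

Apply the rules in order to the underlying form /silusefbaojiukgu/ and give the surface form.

Rule 1 (regressive voicing assimilation): /f/ precedes the voiced obstruent /b/, so it voices to [v] by assimilation. /k/ precedes the voiced obstruent /g/, so it voices to [g] by assimilation. /silusefbaojiukgu/ → silusevbaojiuggu.
Rule 2 (degemination): /gg/ is a geminate; the first /g/ deletes. /silusevbaojiuggu/ → silusevbaojiugu.
Rule 3 (intervocalic voicing): /s/ is a voiceless obstruent between vowels /u/ and /e/, so it voices to [z]. /silusevbaojiugu/ → siluzevbaojiugu.

siluzevbaojiugu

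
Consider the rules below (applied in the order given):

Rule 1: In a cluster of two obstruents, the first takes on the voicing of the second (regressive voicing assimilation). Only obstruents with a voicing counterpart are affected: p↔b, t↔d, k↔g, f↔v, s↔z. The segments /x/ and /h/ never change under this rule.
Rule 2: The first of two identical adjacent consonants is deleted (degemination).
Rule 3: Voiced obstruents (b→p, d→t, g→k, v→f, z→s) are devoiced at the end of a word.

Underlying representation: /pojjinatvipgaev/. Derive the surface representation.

Rule 1 (regressive voicing assimilation): /t/ precedes the voiced obstruent /v/, so it voices to [d] by assimilation. /p/ precedes the voiced obstruent /g/, so it voices to [b] by assimilation. /pojjinatvipgaev/ → pojjinadvibgaev.
Rule 2 (degemination): /jj/ is a geminate; the first /j/ deletes. /pojjinadvibgaev/ → pojinadvibgaev.
Rule 3 (final devoicing): /v/ is a voiced obstruent in word-final position, so it devoices to [f]. /pojinadvibgaev/ → pojinadvibgaef.

pojinadvibgaef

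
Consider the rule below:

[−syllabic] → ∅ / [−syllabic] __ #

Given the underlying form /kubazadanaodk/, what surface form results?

kubazadanaod

/k/ is the second consonant of a word-final cluster /dk/, so it deletes.
Surface form: [kubazadanaod].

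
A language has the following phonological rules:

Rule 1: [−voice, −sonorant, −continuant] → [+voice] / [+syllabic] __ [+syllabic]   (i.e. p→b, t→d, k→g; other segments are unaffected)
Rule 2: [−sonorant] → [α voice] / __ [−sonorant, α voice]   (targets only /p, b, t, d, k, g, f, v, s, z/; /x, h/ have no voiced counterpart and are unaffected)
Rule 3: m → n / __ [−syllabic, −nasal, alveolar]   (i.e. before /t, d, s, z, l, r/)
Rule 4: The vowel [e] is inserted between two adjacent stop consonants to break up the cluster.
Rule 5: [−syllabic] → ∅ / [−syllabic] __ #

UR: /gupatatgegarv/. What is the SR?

gubadadegegar

Rule 1 (intervocalic voicing): /p/ is a voiceless stop between vowels /u/ and /a/, so it voices to [b]. /t/ is a voiceless stop between vowels /a/ and /a/, so it voices to [d]. /gupatatgegarv/ → gubadatgegarv.
Rule 2 (regressive voicing assimilation): /t/ precedes the voiced obstruent /g/, so it voices to [d] by assimilation. /gubadatgegarv/ → gubadadgegarv.
Rule 3 (nasal place assimilation): no segment meets the environment; /gubadadgegarv/ is unchanged.
Rule 4 (stop-cluster e-epenthesis): /d/ and /g/ form a stop–stop cluster, so [e] is inserted between them. /gubadadgegarv/ → gubadadegegarv.
Rule 5 (final cluster simplification): /v/ is the second consonant of a word-final cluster /rv/, so it deletes. /gubadadegegarv/ → gubadadegegar.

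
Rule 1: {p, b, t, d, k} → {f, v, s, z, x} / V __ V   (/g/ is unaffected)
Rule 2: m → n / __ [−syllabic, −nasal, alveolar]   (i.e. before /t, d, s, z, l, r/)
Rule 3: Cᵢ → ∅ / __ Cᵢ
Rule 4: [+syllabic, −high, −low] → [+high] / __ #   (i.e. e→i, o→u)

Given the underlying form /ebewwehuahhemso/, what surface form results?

evewehuahensu

Rule 1 (intervocalic spirantization): /b/ is a stop between vowels /e/ and /e/, so it spirantizes to the fricative [v]. /ebewwehuahhemso/ → evewwehuahhemso.
Rule 2 (nasal place assimilation): /m/ precedes the alveolar consonant /s/, so it assimilates in place to [n]. /evewwehuahhemso/ → evewwehuahhenso.
Rule 3 (degemination): /ww/ is a geminate; the first /w/ deletes. /hh/ is a geminate; the first /h/ deletes. /evewwehuahhenso/ → evewehuahenso.
Rule 4 (final vowel raising): /o/ is a mid vowel in word-final position, so it raises to [u]. /evewehuahenso/ → evewehuahensu.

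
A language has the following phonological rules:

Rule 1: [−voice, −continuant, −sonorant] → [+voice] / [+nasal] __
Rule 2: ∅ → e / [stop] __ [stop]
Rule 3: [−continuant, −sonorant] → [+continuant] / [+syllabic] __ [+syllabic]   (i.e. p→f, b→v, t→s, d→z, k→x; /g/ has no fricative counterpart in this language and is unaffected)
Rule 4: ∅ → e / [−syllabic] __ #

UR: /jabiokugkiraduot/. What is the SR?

Rule 1 (post-nasal voicing): no segment meets the environment; /jabiokugkiraduot/ is unchanged.
Rule 2 (stop-cluster e-epenthesis): /g/ and /k/ form a stop–stop cluster, so [e] is inserted between them. /jabiokugkiraduot/ → jabiokugekiraduot.
Rule 3 (intervocalic spirantization): /b/ is a stop between vowels /a/ and /i/, so it spirantizes to the fricative [v]. /k/ is a stop between vowels /o/ and /u/, so it spirantizes to the fricative [x]. /k/ is a stop between vowels /e/ and /i/, so it spirantizes to the fricative [x]. /d/ is a stop between vowels /a/ and /u/, so it spirantizes to the fricative [z]. /jabiokugekiraduot/ → javioxugexirazuot.
Rule 4 (final e-epenthesis): the form ends in the consonant /t/, so [e] is inserted word-finally. /javioxugexirazuot/ → javioxugexirazuote.

javioxugexirazuote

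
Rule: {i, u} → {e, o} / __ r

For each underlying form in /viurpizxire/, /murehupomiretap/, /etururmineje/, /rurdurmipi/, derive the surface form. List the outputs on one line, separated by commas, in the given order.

viorpizxere, morehupomeretap, etorormineje, rordormipi

/viurpizxire/: /u/ is a high vowel immediately before /r/, so it lowers to [o]. /i/ is a high vowel immediately before /r/, so it lowers to [e]. → [viorpizxere].
/murehupomiretap/: /u/ is a high vowel immediately before /r/, so it lowers to [o]. /i/ is a high vowel immediately before /r/, so it lowers to [e]. → [morehupomeretap].
/etururmineje/: /u/ is a high vowel immediately before /r/, so it lowers to [o]. /u/ is a high vowel immediately before /r/, so it lowers to [o]. → [etorormineje].
/rurdurmipi/: /u/ is a high vowel immediately before /r/, so it lowers to [o]. /u/ is a high vowel immediately before /r/, so it lowers to [o]. → [rordormipi].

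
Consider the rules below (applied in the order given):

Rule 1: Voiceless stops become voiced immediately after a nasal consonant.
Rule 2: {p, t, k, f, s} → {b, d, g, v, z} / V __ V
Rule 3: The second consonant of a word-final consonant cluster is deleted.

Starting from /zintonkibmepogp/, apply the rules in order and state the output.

zindongibmebog

Rule 1 (post-nasal voicing): /t/ is a voiceless stop immediately after the nasal /n/, so it voices to [d]. /k/ is a voiceless stop immediately after the nasal /n/, so it voices to [g]. /zintonkibmepogp/ → zindongibmepogp.
Rule 2 (intervocalic voicing): /p/ is a voiceless obstruent between vowels /e/ and /o/, so it voices to [b]. /zindongibmepogp/ → zindongibmebogp.
Rule 3 (final cluster simplification): /p/ is the second consonant of a word-final cluster /gp/, so it deletes. /zindongibmebogp/ → zindongibmebog.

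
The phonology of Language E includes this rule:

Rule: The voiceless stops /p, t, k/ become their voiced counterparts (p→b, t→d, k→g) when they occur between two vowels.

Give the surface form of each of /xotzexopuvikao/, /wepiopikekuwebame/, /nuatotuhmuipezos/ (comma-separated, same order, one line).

/xotzexopuvikao/: /p/ is a voiceless stop between vowels /o/ and /u/, so it voices to [b]. /k/ is a voiceless stop between vowels /i/ and /a/, so it voices to [g]. → [xotzexobuvigao].
/wepiopikekuwebame/: /p/ is a voiceless stop between vowels /e/ and /i/, so it voices to [b]. /p/ is a voiceless stop between vowels /o/ and /i/, so it voices to [b]. /k/ is a voiceless stop between vowels /i/ and /e/, so it voices to [g]. /k/ is a voiceless stop between vowels /e/ and /u/, so it voices to [g]. → [webiobigeguwebame].
/nuatotuhmuipezos/: /t/ is a voiceless stop between vowels /a/ and /o/, so it voices to [d]. /t/ is a voiceless stop between vowels /o/ and /u/, so it voices to [d]. /p/ is a voiceless stop between vowels /i/ and /e/, so it voices to [b]. → [nuadoduhmuibezos].

xotzexobuvigao, webiobigeguwebame, nuadoduhmuibezos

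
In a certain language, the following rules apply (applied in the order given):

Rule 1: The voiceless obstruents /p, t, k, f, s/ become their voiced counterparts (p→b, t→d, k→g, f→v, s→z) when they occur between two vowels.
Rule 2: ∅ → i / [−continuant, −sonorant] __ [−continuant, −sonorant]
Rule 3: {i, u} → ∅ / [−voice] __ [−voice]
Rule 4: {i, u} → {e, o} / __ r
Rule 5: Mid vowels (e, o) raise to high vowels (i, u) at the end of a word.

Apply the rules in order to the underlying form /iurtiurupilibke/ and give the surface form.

Rule 1 (intervocalic voicing): /p/ is a voiceless obstruent between vowels /u/ and /i/, so it voices to [b]. /iurtiurupilibke/ → iurtiurubilibke.
Rule 2 (stop-cluster i-epenthesis): /b/ and /k/ form a stop–stop cluster, so [i] is inserted between them. /iurtiurubilibke/ → iurtiurubilibike.
Rule 3 (high vowel syncope): no segment meets the environment; /iurtiurubilibike/ is unchanged.
Rule 4 (pre-rhotic lowering): /u/ is a high vowel immediately before /r/, so it lowers to [o]. /u/ is a high vowel immediately before /r/, so it lowers to [o]. /iurtiurubilibike/ → iortiorubilibike.
Rule 5 (final vowel raising): /e/ is a mid vowel in word-final position, so it raises to [i]. /iortiorubilibike/ → iortiorubilibiki.

iortiorubilibiki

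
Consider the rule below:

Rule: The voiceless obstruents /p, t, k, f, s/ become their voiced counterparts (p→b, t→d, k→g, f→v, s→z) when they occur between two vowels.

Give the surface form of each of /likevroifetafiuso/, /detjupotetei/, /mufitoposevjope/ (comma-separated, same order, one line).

/likevroifetafiuso/: /k/ is a voiceless obstruent between vowels /i/ and /e/, so it voices to [g]. /f/ is a voiceless obstruent between vowels /i/ and /e/, so it voices to [v]. /t/ is a voiceless obstruent between vowels /e/ and /a/, so it voices to [d]. /f/ is a voiceless obstruent between vowels /a/ and /i/, so it voices to [v]. /s/ is a voiceless obstruent between vowels /u/ and /o/, so it voices to [z]. → [ligevroivedaviuzo].
/detjupotetei/: /p/ is a voiceless obstruent between vowels /u/ and /o/, so it voices to [b]. /t/ is a voiceless obstruent between vowels /o/ and /e/, so it voices to [d]. /t/ is a voiceless obstruent between vowels /e/ and /e/, so it voices to [d]. → [detjubodedei].
/mufitoposevjope/: /f/ is a voiceless obstruent between vowels /u/ and /i/, so it voices to [v]. /t/ is a voiceless obstruent between vowels /i/ and /o/, so it voices to [d]. /p/ is a voiceless obstruent between vowels /o/ and /o/, so it voices to [b]. /s/ is a voiceless obstruent between vowels /o/ and /e/, so it voices to [z]. /p/ is a voiceless obstruent between vowels /o/ and /e/, so it voices to [b]. → [muvidobozevjobe].

ligevroivedaviuzo, detjubodedei, muvidobozevjobe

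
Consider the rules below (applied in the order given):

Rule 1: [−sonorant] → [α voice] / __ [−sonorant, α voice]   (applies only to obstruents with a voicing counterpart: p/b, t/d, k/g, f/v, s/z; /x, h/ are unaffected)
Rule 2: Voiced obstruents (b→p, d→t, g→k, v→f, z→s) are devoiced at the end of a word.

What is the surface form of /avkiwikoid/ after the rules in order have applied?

afkiwikoit

Rule 1 (regressive voicing assimilation): /v/ precedes the voiceless obstruent /k/, so it devoices to [f] by assimilation. /avkiwikoid/ → afkiwikoid.
Rule 2 (final devoicing): /d/ is a voiced obstruent in word-final position, so it devoices to [t]. /afkiwikoid/ → afkiwikoit.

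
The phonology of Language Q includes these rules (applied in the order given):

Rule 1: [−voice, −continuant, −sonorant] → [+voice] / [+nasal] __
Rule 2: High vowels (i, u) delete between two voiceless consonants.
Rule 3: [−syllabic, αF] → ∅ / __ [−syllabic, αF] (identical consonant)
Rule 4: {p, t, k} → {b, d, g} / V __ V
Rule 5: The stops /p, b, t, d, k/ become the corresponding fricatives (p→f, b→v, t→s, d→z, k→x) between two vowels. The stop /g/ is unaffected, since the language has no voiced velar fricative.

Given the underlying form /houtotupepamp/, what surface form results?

houzotpevamb

Rule 1 (post-nasal voicing): /p/ is a voiceless stop immediately after the nasal /m/, so it voices to [b]. /houtotupepamp/ → houtotupepamb.
Rule 2 (high vowel syncope): /u/ is a high vowel flanked by voiceless consonants /t/ and /p/, so it deletes. /houtotupepamb/ → houtotpepamb.
Rule 3 (degemination): no segment meets the environment; /houtotpepamb/ is unchanged.
Rule 4 (intervocalic voicing): /t/ is a voiceless stop between vowels /u/ and /o/, so it voices to [d]. /p/ is a voiceless stop between vowels /e/ and /a/, so it voices to [b]. /houtotpepamb/ → houdotpebamb.
Rule 5 (intervocalic spirantization): /d/ is a stop between vowels /u/ and /o/, so it spirantizes to the fricative [z]. /b/ is a stop between vowels /e/ and /a/, so it spirantizes to the fricative [v]. /houdotpebamb/ → houzotpevamb.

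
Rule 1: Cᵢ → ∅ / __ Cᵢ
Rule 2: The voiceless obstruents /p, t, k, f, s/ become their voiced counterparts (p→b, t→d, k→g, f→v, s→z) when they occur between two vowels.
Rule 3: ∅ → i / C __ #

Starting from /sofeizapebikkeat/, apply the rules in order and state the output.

soveizabebigeati

Rule 1 (degemination): /kk/ is a geminate; the first /k/ deletes. /sofeizapebikkeat/ → sofeizapebikeat.
Rule 2 (intervocalic voicing): /f/ is a voiceless obstruent between vowels /o/ and /e/, so it voices to [v]. /p/ is a voiceless obstruent between vowels /a/ and /e/, so it voices to [b]. /k/ is a voiceless obstruent between vowels /i/ and /e/, so it voices to [g]. /sofeizapebikeat/ → soveizabebigeat.
Rule 3 (final i-epenthesis): the form ends in the consonant /t/, so [i] is inserted word-finally. /soveizabebigeat/ → soveizabebigeati.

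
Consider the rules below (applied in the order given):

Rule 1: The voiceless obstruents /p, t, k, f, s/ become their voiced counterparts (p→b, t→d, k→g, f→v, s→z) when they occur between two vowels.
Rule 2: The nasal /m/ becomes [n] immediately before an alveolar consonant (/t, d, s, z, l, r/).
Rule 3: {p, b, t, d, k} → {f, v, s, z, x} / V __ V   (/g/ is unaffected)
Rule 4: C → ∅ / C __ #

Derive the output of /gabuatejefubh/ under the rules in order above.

Rule 1 (intervocalic voicing): /t/ is a voiceless obstruent between vowels /a/ and /e/, so it voices to [d]. /f/ is a voiceless obstruent between vowels /e/ and /u/, so it voices to [v]. /gabuatejefubh/ → gabuadejevubh.
Rule 2 (nasal place assimilation): no segment meets the environment; /gabuadejevubh/ is unchanged.
Rule 3 (intervocalic spirantization): /b/ is a stop between vowels /a/ and /u/, so it spirantizes to the fricative [v]. /d/ is a stop between vowels /a/ and /e/, so it spirantizes to the fricative [z]. /gabuadejevubh/ → gavuazejevubh.
Rule 4 (final cluster simplification): /h/ is the second consonant of a word-final cluster /bh/, so it deletes. /gavuazejevubh/ → gavuazejevub.

gavuazejevub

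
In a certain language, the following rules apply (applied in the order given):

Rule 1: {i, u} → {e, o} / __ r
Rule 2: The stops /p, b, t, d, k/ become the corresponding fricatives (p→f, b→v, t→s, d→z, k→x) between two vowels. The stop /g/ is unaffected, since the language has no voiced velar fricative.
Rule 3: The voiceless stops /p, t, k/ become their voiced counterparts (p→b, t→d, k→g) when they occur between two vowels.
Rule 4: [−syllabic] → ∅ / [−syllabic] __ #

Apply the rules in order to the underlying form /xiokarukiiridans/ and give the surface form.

xioxaruxierizan

Rule 1 (pre-rhotic lowering): /i/ is a high vowel immediately before /r/, so it lowers to [e]. /xiokarukiiridans/ → xiokarukieridans.
Rule 2 (intervocalic spirantization): /k/ is a stop between vowels /o/ and /a/, so it spirantizes to the fricative [x]. /k/ is a stop between vowels /u/ and /i/, so it spirantizes to the fricative [x]. /d/ is a stop between vowels /i/ and /a/, so it spirantizes to the fricative [z]. /xiokarukieridans/ → xioxaruxierizans.
Rule 3 (intervocalic voicing): no segment meets the environment; /xioxaruxierizans/ is unchanged.
Rule 4 (final cluster simplification): /s/ is the second consonant of a word-final cluster /ns/, so it deletes. /xioxaruxierizans/ → xioxaruxierizan.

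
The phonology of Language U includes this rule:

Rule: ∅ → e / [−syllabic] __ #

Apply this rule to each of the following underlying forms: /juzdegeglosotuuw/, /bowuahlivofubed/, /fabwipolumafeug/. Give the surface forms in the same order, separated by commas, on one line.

/juzdegeglosotuuw/: the form ends in the consonant /w/, so [e] is inserted word-finally. → [juzdegeglosotuuwe].
/bowuahlivofubed/: the form ends in the consonant /d/, so [e] is inserted word-finally. → [bowuahlivofubede].
/fabwipolumafeug/: the form ends in the consonant /g/, so [e] is inserted word-finally. → [fabwipolumafeuge].

juzdegeglosotuuwe, bowuahlivofubede, fabwipolumafeuge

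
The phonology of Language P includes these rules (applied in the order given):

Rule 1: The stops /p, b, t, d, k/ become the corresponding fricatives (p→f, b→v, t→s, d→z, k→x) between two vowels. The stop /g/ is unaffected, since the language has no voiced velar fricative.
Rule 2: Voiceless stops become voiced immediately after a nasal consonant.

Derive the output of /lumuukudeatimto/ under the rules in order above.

lumuuxuzeasimdo

Rule 1 (intervocalic spirantization): /k/ is a stop between vowels /u/ and /u/, so it spirantizes to the fricative [x]. /d/ is a stop between vowels /u/ and /e/, so it spirantizes to the fricative [z]. /t/ is a stop between vowels /a/ and /i/, so it spirantizes to the fricative [s]. /lumuukudeatimto/ → lumuuxuzeasimto.
Rule 2 (post-nasal voicing): /t/ is a voiceless stop immediately after the nasal /m/, so it voices to [d]. /lumuuxuzeasimto/ → lumuuxuzeasimdo.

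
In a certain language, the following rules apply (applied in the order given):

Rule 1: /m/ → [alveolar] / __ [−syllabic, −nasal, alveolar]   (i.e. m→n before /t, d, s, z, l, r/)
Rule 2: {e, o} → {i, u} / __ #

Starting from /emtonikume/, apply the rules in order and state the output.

entonikumi

Rule 1 (nasal place assimilation): /m/ precedes the alveolar consonant /t/, so it assimilates in place to [n]. /emtonikume/ → entonikume.
Rule 2 (final vowel raising): /e/ is a mid vowel in word-final position, so it raises to [i]. /entonikume/ → entonikumi.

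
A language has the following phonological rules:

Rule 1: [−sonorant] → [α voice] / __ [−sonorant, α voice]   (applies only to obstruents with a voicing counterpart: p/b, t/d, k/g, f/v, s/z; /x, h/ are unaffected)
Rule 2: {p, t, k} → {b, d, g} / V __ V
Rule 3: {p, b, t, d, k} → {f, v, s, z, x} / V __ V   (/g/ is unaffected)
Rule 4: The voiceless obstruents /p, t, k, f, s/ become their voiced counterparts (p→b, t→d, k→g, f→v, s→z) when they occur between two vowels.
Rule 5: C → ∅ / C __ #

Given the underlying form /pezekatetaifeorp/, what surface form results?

pezegazezaiveor

Rule 1 (regressive voicing assimilation): no segment meets the environment; /pezekatetaifeorp/ is unchanged.
Rule 2 (intervocalic voicing): /k/ is a voiceless stop between vowels /e/ and /a/, so it voices to [g]. /t/ is a voiceless stop between vowels /a/ and /e/, so it voices to [d]. /t/ is a voiceless stop between vowels /e/ and /a/, so it voices to [d]. /pezekatetaifeorp/ → pezegadedaifeorp.
Rule 3 (intervocalic spirantization): /d/ is a stop between vowels /a/ and /e/, so it spirantizes to the fricative [z]. /d/ is a stop between vowels /e/ and /a/, so it spirantizes to the fricative [z]. /pezegadedaifeorp/ → pezegazezaifeorp.
Rule 4 (intervocalic voicing): /f/ is a voiceless obstruent between vowels /i/ and /e/, so it voices to [v]. /pezegazezaifeorp/ → pezegazezaiveorp.
Rule 5 (final cluster simplification): /p/ is the second consonant of a word-final cluster /rp/, so it deletes. /pezegazezaiveorp/ → pezegazezaiveor.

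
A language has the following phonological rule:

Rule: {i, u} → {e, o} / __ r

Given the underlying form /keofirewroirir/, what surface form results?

/i/ is a high vowel immediately before /r/, so it lowers to [e].
/i/ is a high vowel immediately before /r/, so it lowers to [e].
/i/ is a high vowel immediately before /r/, so it lowers to [e].
Surface form: [keoferewroerer].

keoferewroerer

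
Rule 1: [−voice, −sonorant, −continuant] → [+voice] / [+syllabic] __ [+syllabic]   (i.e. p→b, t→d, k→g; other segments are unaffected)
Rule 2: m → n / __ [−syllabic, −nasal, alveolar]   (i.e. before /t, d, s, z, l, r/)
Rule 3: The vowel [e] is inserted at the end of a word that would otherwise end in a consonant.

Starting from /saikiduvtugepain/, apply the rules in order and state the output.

saigiduvtugebaine

Rule 1 (intervocalic voicing): /k/ is a voiceless stop between vowels /i/ and /i/, so it voices to [g]. /p/ is a voiceless stop between vowels /e/ and /a/, so it voices to [b]. /saikiduvtugepain/ → saigiduvtugebain.
Rule 2 (nasal place assimilation): no segment meets the environment; /saigiduvtugebain/ is unchanged.
Rule 3 (final e-epenthesis): the form ends in the consonant /n/, so [e] is inserted word-finally. /saigiduvtugebain/ → saigiduvtugebaine.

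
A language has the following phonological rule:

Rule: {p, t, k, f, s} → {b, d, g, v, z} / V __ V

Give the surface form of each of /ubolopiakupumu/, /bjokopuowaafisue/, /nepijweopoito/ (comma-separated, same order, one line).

/ubolopiakupumu/: /p/ is a voiceless obstruent between vowels /o/ and /i/, so it voices to [b]. /k/ is a voiceless obstruent between vowels /a/ and /u/, so it voices to [g]. /p/ is a voiceless obstruent between vowels /u/ and /u/, so it voices to [b]. → [ubolobiagubumu].
/bjokopuowaafisue/: /k/ is a voiceless obstruent between vowels /o/ and /o/, so it voices to [g]. /p/ is a voiceless obstruent between vowels /o/ and /u/, so it voices to [b]. /f/ is a voiceless obstruent between vowels /a/ and /i/, so it voices to [v]. /s/ is a voiceless obstruent between vowels /i/ and /u/, so it voices to [z]. → [bjogobuowaavizue].
/nepijweopoito/: /p/ is a voiceless obstruent between vowels /e/ and /i/, so it voices to [b]. /p/ is a voiceless obstruent between vowels /o/ and /o/, so it voices to [b]. /t/ is a voiceless obstruent between vowels /i/ and /o/, so it voices to [d]. → [nebijweoboido].

ubolobiagubumu, bjogobuowaavizue, nebijweoboido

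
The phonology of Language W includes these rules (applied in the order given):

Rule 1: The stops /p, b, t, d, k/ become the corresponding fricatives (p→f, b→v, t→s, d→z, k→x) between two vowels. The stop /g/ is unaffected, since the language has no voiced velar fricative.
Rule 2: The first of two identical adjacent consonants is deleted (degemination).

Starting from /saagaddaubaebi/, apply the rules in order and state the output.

saagadauvaevi

Rule 1 (intervocalic spirantization): /b/ is a stop between vowels /u/ and /a/, so it spirantizes to the fricative [v]. /b/ is a stop between vowels /e/ and /i/, so it spirantizes to the fricative [v]. /saagaddaubaebi/ → saagaddauvaevi.
Rule 2 (degemination): /dd/ is a geminate; the first /d/ deletes. /saagaddauvaevi/ → saagadauvaevi.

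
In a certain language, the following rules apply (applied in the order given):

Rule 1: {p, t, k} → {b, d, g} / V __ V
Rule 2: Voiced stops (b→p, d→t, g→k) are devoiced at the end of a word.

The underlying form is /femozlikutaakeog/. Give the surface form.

femozligudaageok

Rule 1 (intervocalic voicing): /k/ is a voiceless stop between vowels /i/ and /u/, so it voices to [g]. /t/ is a voiceless stop between vowels /u/ and /a/, so it voices to [d]. /k/ is a voiceless stop between vowels /a/ and /e/, so it voices to [g]. /femozlikutaakeog/ → femozligudaageog.
Rule 2 (final devoicing): /g/ is a voiced stop in word-final position, so it devoices to [k]. /femozligudaageog/ → femozligudaageok.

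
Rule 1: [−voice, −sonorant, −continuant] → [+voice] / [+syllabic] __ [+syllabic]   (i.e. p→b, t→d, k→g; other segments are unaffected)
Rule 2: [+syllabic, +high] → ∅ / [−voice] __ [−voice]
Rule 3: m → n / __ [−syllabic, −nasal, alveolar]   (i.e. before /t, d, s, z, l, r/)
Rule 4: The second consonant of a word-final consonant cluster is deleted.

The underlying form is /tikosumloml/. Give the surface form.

tigosunlon

Rule 1 (intervocalic voicing): /k/ is a voiceless stop between vowels /i/ and /o/, so it voices to [g]. /tikosumloml/ → tigosumloml.
Rule 2 (high vowel syncope): no segment meets the environment; /tigosumloml/ is unchanged.
Rule 3 (nasal place assimilation): /m/ precedes the alveolar consonant /l/, so it assimilates in place to [n]. /m/ precedes the alveolar consonant /l/, so it assimilates in place to [n]. /tigosumloml/ → tigosunlonl.
Rule 4 (final cluster simplification): /l/ is the second consonant of a word-final cluster /nl/, so it deletes. /tigosunlonl/ → tigosunlon.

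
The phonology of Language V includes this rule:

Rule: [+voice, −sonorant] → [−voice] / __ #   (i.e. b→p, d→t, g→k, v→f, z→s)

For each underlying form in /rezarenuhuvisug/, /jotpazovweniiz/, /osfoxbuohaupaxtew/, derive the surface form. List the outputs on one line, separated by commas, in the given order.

rezarenuhuvisuk, jotpazovweniis, osfoxbuohaupaxtew

/rezarenuhuvisug/: /g/ is a voiced obstruent in word-final position, so it devoices to [k]. → [rezarenuhuvisuk].
/jotpazovweniiz/: /z/ is a voiced obstruent in word-final position, so it devoices to [s]. → [jotpazovweniis].
/osfoxbuohaupaxtew/: the rule's environment is not met; surfaces unchanged as [osfoxbuohaupaxtew].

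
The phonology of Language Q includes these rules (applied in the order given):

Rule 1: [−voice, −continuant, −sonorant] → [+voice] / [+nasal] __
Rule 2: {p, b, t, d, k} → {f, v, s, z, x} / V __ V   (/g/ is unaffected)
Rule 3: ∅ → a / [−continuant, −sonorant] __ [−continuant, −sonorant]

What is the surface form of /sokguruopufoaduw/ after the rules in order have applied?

Rule 1 (post-nasal voicing): no segment meets the environment; /sokguruopufoaduw/ is unchanged.
Rule 2 (intervocalic spirantization): /p/ is a stop between vowels /o/ and /u/, so it spirantizes to the fricative [f]. /d/ is a stop between vowels /a/ and /u/, so it spirantizes to the fricative [z]. /sokguruopufoaduw/ → sokguruofufoazuw.
Rule 3 (stop-cluster a-epenthesis): /k/ and /g/ form a stop–stop cluster, so [a] is inserted between them. /sokguruofufoazuw/ → sokaguruofufoazuw.

sokaguruofufoazuw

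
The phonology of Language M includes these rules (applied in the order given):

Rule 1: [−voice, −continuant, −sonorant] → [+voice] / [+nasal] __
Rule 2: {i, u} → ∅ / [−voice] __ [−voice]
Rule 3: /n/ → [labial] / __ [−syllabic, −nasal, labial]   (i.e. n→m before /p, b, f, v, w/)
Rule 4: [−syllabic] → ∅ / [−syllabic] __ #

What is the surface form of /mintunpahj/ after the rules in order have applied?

Rule 1 (post-nasal voicing): /t/ is a voiceless stop immediately after the nasal /n/, so it voices to [d]. /p/ is a voiceless stop immediately after the nasal /n/, so it voices to [b]. /mintunpahj/ → mindunbahj.
Rule 2 (high vowel syncope): no segment meets the environment; /mindunbahj/ is unchanged.
Rule 3 (nasal place assimilation): /n/ precedes the labial consonant /b/, so it assimilates in place to [m]. /mindunbahj/ → mindumbahj.
Rule 4 (final cluster simplification): /j/ is the second consonant of a word-final cluster /hj/, so it deletes. /mindumbahj/ → mindumbah.

mindumbah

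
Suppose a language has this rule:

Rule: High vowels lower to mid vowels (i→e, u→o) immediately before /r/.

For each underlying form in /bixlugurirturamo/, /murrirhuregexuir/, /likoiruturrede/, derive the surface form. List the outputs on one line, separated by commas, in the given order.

bixlugorertoramo, morrerhoregexuer, likoerutorrede

/bixlugurirturamo/: /u/ is a high vowel immediately before /r/, so it lowers to [o]. /i/ is a high vowel immediately before /r/, so it lowers to [e]. /u/ is a high vowel immediately before /r/, so it lowers to [o]. → [bixlugorertoramo].
/murrirhuregexuir/: /u/ is a high vowel immediately before /r/, so it lowers to [o]. /i/ is a high vowel immediately before /r/, so it lowers to [e]. /u/ is a high vowel immediately before /r/, so it lowers to [o]. /i/ is a high vowel immediately before /r/, so it lowers to [e]. → [morrerhoregexuer].
/likoiruturrede/: /i/ is a high vowel immediately before /r/, so it lowers to [e]. /u/ is a high vowel immediately before /r/, so it lowers to [o]. → [likoerutorrede].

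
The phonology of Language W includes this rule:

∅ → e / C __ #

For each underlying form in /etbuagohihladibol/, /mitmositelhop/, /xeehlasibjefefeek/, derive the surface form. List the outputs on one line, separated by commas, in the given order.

/etbuagohihladibol/: the form ends in the consonant /l/, so [e] is inserted word-finally. → [etbuagohihladibole].
/mitmositelhop/: the form ends in the consonant /p/, so [e] is inserted word-finally. → [mitmositelhope].
/xeehlasibjefefeek/: the form ends in the consonant /k/, so [e] is inserted word-finally. → [xeehlasibjefefeeke].

etbuagohihladibole, mitmositelhope, xeehlasibjefefeeke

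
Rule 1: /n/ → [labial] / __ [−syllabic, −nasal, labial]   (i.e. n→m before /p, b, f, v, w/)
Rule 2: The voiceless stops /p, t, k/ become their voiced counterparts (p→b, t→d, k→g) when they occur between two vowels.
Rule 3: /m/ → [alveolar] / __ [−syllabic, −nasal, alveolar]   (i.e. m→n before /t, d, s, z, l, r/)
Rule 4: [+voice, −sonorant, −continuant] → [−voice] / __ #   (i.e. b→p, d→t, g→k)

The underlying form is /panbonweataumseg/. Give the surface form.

Rule 1 (nasal place assimilation): /n/ precedes the labial consonant /b/, so it assimilates in place to [m]. /n/ precedes the labial consonant /w/, so it assimilates in place to [m]. /panbonweataumseg/ → pambomweataumseg.
Rule 2 (intervocalic voicing): /t/ is a voiceless stop between vowels /a/ and /a/, so it voices to [d]. /pambomweataumseg/ → pambomweadaumseg.
Rule 3 (nasal place assimilation): /m/ precedes the alveolar consonant /s/, so it assimilates in place to [n]. /pambomweadaumseg/ → pambomweadaunseg.
Rule 4 (final devoicing): /g/ is a voiced stop in word-final position, so it devoices to [k]. /pambomweadaunseg/ → pambomweadaunsek.

pambomweadaunsek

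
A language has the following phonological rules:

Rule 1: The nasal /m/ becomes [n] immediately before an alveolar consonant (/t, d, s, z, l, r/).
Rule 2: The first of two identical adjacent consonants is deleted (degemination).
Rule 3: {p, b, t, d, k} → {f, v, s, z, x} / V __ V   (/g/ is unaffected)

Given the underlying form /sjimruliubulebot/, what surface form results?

sjinruliuvulevot

Rule 1 (nasal place assimilation): /m/ precedes the alveolar consonant /r/, so it assimilates in place to [n]. /sjimruliubulebot/ → sjinruliubulebot.
Rule 2 (degemination): no segment meets the environment; /sjinruliubulebot/ is unchanged.
Rule 3 (intervocalic spirantization): /b/ is a stop between vowels /u/ and /u/, so it spirantizes to the fricative [v]. /b/ is a stop between vowels /e/ and /o/, so it spirantizes to the fricative [v]. /sjinruliubulebot/ → sjinruliuvulevot.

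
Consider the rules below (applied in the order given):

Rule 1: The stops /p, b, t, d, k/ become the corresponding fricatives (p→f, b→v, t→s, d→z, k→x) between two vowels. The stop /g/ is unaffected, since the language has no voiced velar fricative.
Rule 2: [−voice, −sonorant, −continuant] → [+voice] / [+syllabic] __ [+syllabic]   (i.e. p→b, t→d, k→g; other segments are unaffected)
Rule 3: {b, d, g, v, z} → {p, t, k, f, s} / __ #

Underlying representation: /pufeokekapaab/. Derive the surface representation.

Rule 1 (intervocalic spirantization): /k/ is a stop between vowels /o/ and /e/, so it spirantizes to the fricative [x]. /k/ is a stop between vowels /e/ and /a/, so it spirantizes to the fricative [x]. /p/ is a stop between vowels /a/ and /a/, so it spirantizes to the fricative [f]. /pufeokekapaab/ → pufeoxexafaab.
Rule 2 (intervocalic voicing): no segment meets the environment; /pufeoxexafaab/ is unchanged.
Rule 3 (final devoicing): /b/ is a voiced obstruent in word-final position, so it devoices to [p]. /pufeoxexafaab/ → pufeoxexafaap.

pufeoxexafaap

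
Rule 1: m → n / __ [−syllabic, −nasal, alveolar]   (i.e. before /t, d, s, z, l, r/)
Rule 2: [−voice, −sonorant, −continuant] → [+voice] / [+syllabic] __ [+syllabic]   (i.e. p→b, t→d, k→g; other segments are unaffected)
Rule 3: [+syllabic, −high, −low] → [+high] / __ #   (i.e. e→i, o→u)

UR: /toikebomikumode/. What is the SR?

Rule 1 (nasal place assimilation): no segment meets the environment; /toikebomikumode/ is unchanged.
Rule 2 (intervocalic voicing): /k/ is a voiceless stop between vowels /i/ and /e/, so it voices to [g]. /k/ is a voiceless stop between vowels /i/ and /u/, so it voices to [g]. /toikebomikumode/ → toigebomigumode.
Rule 3 (final vowel raising): /e/ is a mid vowel in word-final position, so it raises to [i]. /toigebomigumode/ → toigebomigumodi.

toigebomigumodi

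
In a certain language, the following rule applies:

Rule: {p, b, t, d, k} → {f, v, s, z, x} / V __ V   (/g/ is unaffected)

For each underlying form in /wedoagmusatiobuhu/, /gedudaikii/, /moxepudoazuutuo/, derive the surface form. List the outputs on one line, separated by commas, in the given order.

wezoagmusasiovuhu, gezuzaixii, moxefuzoazuusuo

/wedoagmusatiobuhu/: /d/ is a stop between vowels /e/ and /o/, so it spirantizes to the fricative [z]. /t/ is a stop between vowels /a/ and /i/, so it spirantizes to the fricative [s]. /b/ is a stop between vowels /o/ and /u/, so it spirantizes to the fricative [v]. → [wezoagmusasiovuhu].
/gedudaikii/: /d/ is a stop between vowels /e/ and /u/, so it spirantizes to the fricative [z]. /d/ is a stop between vowels /u/ and /a/, so it spirantizes to the fricative [z]. /k/ is a stop between vowels /i/ and /i/, so it spirantizes to the fricative [x]. → [gezuzaixii].
/moxepudoazuutuo/: /p/ is a stop between vowels /e/ and /u/, so it spirantizes to the fricative [f]. /d/ is a stop between vowels /u/ and /o/, so it spirantizes to the fricative [z]. /t/ is a stop between vowels /u/ and /u/, so it spirantizes to the fricative [s]. → [moxefuzoazuusuo].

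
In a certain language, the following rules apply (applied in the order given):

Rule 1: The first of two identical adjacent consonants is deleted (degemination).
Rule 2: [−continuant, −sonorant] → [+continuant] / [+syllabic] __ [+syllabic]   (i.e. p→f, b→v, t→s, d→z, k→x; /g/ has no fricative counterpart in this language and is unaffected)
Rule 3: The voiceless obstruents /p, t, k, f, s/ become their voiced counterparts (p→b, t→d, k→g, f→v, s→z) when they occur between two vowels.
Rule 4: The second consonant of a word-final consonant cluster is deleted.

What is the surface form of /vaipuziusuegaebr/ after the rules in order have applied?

Rule 1 (degemination): no segment meets the environment; /vaipuziusuegaebr/ is unchanged.
Rule 2 (intervocalic spirantization): /p/ is a stop between vowels /i/ and /u/, so it spirantizes to the fricative [f]. /vaipuziusuegaebr/ → vaifuziusuegaebr.
Rule 3 (intervocalic voicing): /f/ is a voiceless obstruent between vowels /i/ and /u/, so it voices to [v]. /s/ is a voiceless obstruent between vowels /u/ and /u/, so it voices to [z]. /vaifuziusuegaebr/ → vaivuziuzuegaebr.
Rule 4 (final cluster simplification): /r/ is the second consonant of a word-final cluster /br/, so it deletes. /vaivuziuzuegaebr/ → vaivuziuzuegaeb.

vaivuziuzuegaeb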